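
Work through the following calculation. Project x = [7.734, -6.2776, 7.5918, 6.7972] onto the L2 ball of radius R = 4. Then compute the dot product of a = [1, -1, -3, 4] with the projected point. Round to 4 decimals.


Step 1: Compute ||x|| (intermediates to 6 decimals).
||x|| = sqrt(7.734^2 + (-6.2776)^2 + 7.5918^2 + 6.7972^2) = 14.249925
Step 2: Project.
Since ||x|| > R, scale = R/||x|| = 4/14.249925 = 0.280703, proj(x) = scale * x
proj(x) = [2.170957, -1.762141, 2.131041, 1.907994]
Step 3: Dot product.
a^T * proj(x) = 1*2.170957 - 1*(-1.762141) - 3*2.131041 + 4*1.907994 = 5.172


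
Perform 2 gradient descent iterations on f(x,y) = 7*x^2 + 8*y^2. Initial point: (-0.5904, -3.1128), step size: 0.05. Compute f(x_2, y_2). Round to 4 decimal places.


Gradient descent on f(x,y) = 7*x^2 + 8*y^2.
Starting point: (-0.5904, -3.1128), alpha = 0.05
Step 1: grad_x = 2*7*-0.5904 = -8.2656, grad_y = 2*8*-3.1128 = -49.8048
  x_1 = -0.5904 - 0.05*-8.2656 = -0.1771
  y_1 = -3.1128 - 0.05*-49.8048 = -0.6226
Step 2: grad_x = 2*7*-0.1771 = -2.4797, grad_y = 2*8*-0.6226 = -9.961
  x_2 = -0.1771 - 0.05*-2.4797 = -0.0531
  y_2 = -0.6226 - 0.05*-9.961 = -0.1245
f(-0.0531, -0.1245) = 7*(-0.0531)^2 + 8*(-0.1245)^2 = 0.1438


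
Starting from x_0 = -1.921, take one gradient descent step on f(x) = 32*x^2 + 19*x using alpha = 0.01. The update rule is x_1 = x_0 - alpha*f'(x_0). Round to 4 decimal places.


We compute the gradient at x_0 and apply the update.
f'(x) = 64*x + 19
f'(-1.921) = 64*-1.921 + 19 = -103.944
x_1 = -1.921 - 0.01*-103.944 = -0.8816


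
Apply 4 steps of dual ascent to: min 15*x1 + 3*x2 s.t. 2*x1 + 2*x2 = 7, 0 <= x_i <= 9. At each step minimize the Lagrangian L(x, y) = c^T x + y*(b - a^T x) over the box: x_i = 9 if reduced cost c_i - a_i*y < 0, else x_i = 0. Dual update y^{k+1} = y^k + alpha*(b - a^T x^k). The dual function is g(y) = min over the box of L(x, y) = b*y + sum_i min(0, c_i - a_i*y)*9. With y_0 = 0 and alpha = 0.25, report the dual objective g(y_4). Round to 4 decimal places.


Dual ascent for LP: min 15*x1 + 3*x2, 2*x1 + 2*x2 = 7, 0 <= x_i <= 9
Step 1: y^k = 0.0, reduced costs: (15.0, 3.0)
  x^k = (0.0, 0.0), subgradient = b - a^T x = 7.0
  y^{k+1} = 0.0 + 0.25*7.0 = 1.75
Step 2: y^k = 1.75, reduced costs: (11.5, -0.5)
  x^k = (0.0, 9.0), subgradient = b - a^T x = -11.0
  y^{k+1} = 1.75 + 0.25*-11.0 = -1.0
Step 3: y^k = -1.0, reduced costs: (17.0, 5.0)
  x^k = (0.0, 0.0), subgradient = b - a^T x = 7.0
  y^{k+1} = -1.0 + 0.25*7.0 = 0.75
Step 4: y^k = 0.75, reduced costs: (13.5, 1.5)
  x^k = (0.0, 0.0), subgradient = b - a^T x = 7.0
  y^{k+1} = 0.75 + 0.25*7.0 = 2.5
Dual objective at y_4 = 2.5: reduced costs (10.0, -2.0), box minimizer x = (0.0, 9.0)
g(y_4) = b*y + (c1 - a1*y)*x1 + (c2 - a2*y)*x2 = 7*2.5 + 10.0*0.0 + (-2.0)*9.0 = 17.5 + 0.0 - 18.0 = -0.5


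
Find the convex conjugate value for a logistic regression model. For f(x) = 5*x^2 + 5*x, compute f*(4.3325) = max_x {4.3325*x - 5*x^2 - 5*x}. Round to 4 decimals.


f*(y) = sup_x {y*x - a*x^2 - b*x} = sup_x {(y-b)*x - a*x^2}
FOC: (y - b) - 2a*x = 0 => x* = (y - b)/(2a)
x* = (4.3325 - 5)/(2*5) = -0.0668
f*(4.3325) = (y-b)^2/(4a) = (4.3325 - 5)^2/(4*5)
= 0.4456/20 = 0.0223


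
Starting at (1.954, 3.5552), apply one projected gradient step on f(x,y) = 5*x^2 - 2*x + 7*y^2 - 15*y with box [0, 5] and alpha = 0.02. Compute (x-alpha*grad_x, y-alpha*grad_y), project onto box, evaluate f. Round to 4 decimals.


Step 1: Compute gradient at (1.954, 3.5552).
grad_x = 2*5*1.954 - 2 = 17.54
grad_y = 2*7*3.5552 - 15 = 34.7728
Step 2: Gradient step.
x_raw = 1.954 - 0.02*17.54 = 1.6032
y_raw = 3.5552 - 0.02*34.7728 = 2.8597
Step 3: Project onto [0, 5].
x_proj = clip(1.6032) = 1.6032
y_proj = clip(2.8597) = 2.8597
Step 4: Evaluate f.
f(1.6032, 2.8597) = 23.9956


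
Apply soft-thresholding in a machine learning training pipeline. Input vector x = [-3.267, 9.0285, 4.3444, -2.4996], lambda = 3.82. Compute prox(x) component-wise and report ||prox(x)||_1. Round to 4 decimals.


Soft-thresholding with lambda = 3.82:
prox(-3.267) = sign(-3.267)*max(|-3.267| - 3.82, 0) = 0.0
prox(9.0285) = sign(9.0285)*max(|9.0285| - 3.82, 0) = 5.2085
prox(4.3444) = sign(4.3444)*max(|4.3444| - 3.82, 0) = 0.5244
prox(-2.4996) = sign(-2.4996)*max(|-2.4996| - 3.82, 0) = 0.0
prox(x) = [0.0, 5.2085, 0.5244, 0.0]
||prox(x)||_1 = 0.0 + 5.2085 + 0.5244 + 0.0 = 5.7329


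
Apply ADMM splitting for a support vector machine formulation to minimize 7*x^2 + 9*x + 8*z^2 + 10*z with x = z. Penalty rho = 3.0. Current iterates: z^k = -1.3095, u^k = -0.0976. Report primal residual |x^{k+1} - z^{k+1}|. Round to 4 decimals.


ADMM iteration with rho = 3.0, z^k = -1.3095, u^k = -0.0976
Step 1: x-update.
Minimize 7*x^2 + 9*x + (3.0/2)*(x + 1.3095 - 0.0976)^2
FOC: (2*7 + 3.0)*x = -9 + 3.0*(-1.3095 + 0.0976)
x^{k+1} = -0.7433
Step 2: z-update.
Minimize 8*z^2 + 10*z + (3.0/2)*(-0.7433 - z - 0.0976)^2
FOC: (2*8 + 3.0)*z = -10 + 3.0*(-0.7433 - 0.0976)
z^{k+1} = -0.6591
Step 3: u-update.
u^{k+1} = -0.0976 - 0.7433 + 0.6591 = -0.1818
Step 4: Primal residual = |-0.7433 + 0.6591| = 0.0842


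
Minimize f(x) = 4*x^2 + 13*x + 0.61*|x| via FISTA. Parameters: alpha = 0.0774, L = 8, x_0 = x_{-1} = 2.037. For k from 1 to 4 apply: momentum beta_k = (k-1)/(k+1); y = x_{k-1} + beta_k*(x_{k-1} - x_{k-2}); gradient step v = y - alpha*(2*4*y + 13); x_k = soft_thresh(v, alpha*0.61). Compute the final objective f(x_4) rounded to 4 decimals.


FISTA on f(x) = 4*x^2 + 13*x + 0.61*|x|
L = 8, alpha = 0.0774
Iteration 1: beta = 0.0, y = 2.037 + 0.0*(2.037 - 2.037) = 2.037
  grad(y) = 29.296, v = y - alpha*grad = -0.2305
  prox(v) = soft_thresh(-0.2305, 0.0472) = -0.1833
Iteration 2: beta = 0.3333, y = -0.1833 + 0.3333*(-0.1833 - 2.037) = -0.9234
  grad(y) = 5.6128, v = y - alpha*grad = -1.3578
  prox(v) = soft_thresh(-1.3578, 0.0472) = -1.3106
Iteration 3: beta = 0.5, y = -1.3106 + 0.5*(-1.3106 + 0.1833) = -1.8743
  grad(y) = -1.9942, v = y - alpha*grad = -1.7199
  prox(v) = soft_thresh(-1.7199, 0.0472) = -1.6727
Iteration 4: beta = 0.6, y = -1.6727 + 0.6*(-1.6727 + 1.3106) = -1.89
  grad(y) = -2.1197, v = y - alpha*grad = -1.7259
  prox(v) = soft_thresh(-1.7259, 0.0472) = -1.6787
f(x_4) = 4*(-1.6787)^2 + 13*(-1.6787) + 0.61*|-1.6787| = -9.527


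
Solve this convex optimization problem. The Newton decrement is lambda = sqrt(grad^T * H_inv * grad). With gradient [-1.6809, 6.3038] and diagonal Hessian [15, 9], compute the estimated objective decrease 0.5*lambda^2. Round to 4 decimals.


Step 1: H is diagonal, so H^(-1) * g = [-0.1121, 0.7004].
Step 2: g^T H^(-1) g = sum_i g_i^2 / H_ii
  = (-1.6809)^2/15 + (6.3038)^2/9
  = 0.1884 + 4.4153 = 4.6037
Step 3: Objective decrease = 0.5 * g^T H^(-1) g = 2.3018


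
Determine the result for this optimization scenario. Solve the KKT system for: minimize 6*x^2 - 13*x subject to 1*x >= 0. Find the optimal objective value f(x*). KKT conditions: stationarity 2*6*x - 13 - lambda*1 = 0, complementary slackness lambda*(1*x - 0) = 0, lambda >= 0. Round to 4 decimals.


Step 1: Try lambda = 0 (constraint inactive).
Stationarity: 2*6*x - 13 = 0
x* = 13/(2*6) = 13/12 = 1.0833 (rounded; the exact value 13/12 is used below)
Check constraint: 1*1.0833 = 1.0833 >= 0 -- satisfied.
Step 2: Compute optimal value.
f(x*) = 6*(13/12)^2 - 13*(13/12) = -7.0417


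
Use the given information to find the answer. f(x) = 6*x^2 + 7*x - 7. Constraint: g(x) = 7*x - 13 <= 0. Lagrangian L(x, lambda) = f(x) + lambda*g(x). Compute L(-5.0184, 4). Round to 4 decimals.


Step 1: Evaluate f(x).
f(-5.0184) = 6*(-5.0184)^2 + 7*(-5.0184) - 7 = 108.9772
Step 2: Evaluate g(x).
g(-5.0184) = 7*-5.0184 - 13 = -48.1288
Step 3: Compute Lagrangian.
L = 108.9772 + 4*-48.1288 = -83.538


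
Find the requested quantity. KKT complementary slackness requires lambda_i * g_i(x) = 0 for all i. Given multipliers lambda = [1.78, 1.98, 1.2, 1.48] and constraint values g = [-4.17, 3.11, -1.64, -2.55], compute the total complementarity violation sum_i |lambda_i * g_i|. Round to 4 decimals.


KKT complementary slackness check:
lambda_1 * g_1 = 1.78 * -4.17 = -7.4226
lambda_2 * g_2 = 1.98 * 3.11 = 6.1578
lambda_3 * g_3 = 1.2 * -1.64 = -1.968
lambda_4 * g_4 = 1.48 * -2.55 = -3.774
Total violation = 7.4226 + 6.1578 + 1.968 + 3.774 = 19.3224


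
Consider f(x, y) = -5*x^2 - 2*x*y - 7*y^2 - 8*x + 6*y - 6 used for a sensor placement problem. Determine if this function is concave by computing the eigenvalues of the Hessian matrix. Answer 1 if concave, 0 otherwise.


The Hessian of f(x,y) = -5*x^2 - 2*x*y - 7*y^2 - 8*x + 6*y - 6 is:
H = [[-10, -2], [-2, -14]]
Trace = -10 - 14 = -24
Determinant = -10*-14 - (-2)^2 = 136
Discriminant = (-24)^2 - 4*136 = 32.0
Eigenvalues: lambda_1 = -14.8284, lambda_2 = -9.1716
The function is concave.

1


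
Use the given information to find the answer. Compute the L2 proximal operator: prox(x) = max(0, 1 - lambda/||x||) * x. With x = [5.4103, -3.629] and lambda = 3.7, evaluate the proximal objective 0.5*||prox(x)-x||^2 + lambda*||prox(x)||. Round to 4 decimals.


Step 1: Compute ||x||.
||x|| = 6.5147
Step 2: Compute scaling factor.
scale = max(0, 1 - 3.7/6.5147) = 0.4321
Step 3: prox(x) = [2.3375, -1.5679]
||prox(x)|| = 2.8147
Step 4: Proximal objective.
0.5*||prox-x||^2 = 6.845
lambda*||prox|| = 10.4144
Total = 17.2593


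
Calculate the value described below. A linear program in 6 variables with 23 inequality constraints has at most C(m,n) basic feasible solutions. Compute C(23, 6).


Each vertex corresponds to some choice of n active constraints out of m, so the number of vertices is at most C(m, n) = m! / (n!(m-n)!).
m = 23, n = 6
Numerator: 23 * 22 * 21 * 20 * 19 * 18
Denominator: 6! = 720
C(23, 6) = 100947


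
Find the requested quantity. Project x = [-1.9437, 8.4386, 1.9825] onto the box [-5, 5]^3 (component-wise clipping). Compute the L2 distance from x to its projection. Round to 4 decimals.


Project each component onto [-5, 5].
clip(-1.9437) = -1.9437, clip(8.4386) = 5.0, clip(1.9825) = 1.9825
Projection = [-1.9437, 5.0, 1.9825]
Squared diffs: [0.0, 11.824, 0.0]
Distance = sqrt(11.824) = 3.4386


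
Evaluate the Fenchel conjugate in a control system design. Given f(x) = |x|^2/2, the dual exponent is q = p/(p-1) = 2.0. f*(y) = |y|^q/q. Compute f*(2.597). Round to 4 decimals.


The conjugate exponent q satisfies 1/p + 1/q = 1.
p = 2, so q = 2/(2 - 1) = 2.0
|y|^q = 2.597^2.0 = 6.7444
f*(2.597) = 6.7444 / 2.0 = 3.3722


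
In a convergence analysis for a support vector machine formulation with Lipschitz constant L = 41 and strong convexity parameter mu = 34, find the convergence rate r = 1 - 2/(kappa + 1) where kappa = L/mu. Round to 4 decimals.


Step 1: Compute the condition number.
kappa = L/mu = 41/34 = 1.2059
Step 2: Compute the convergence rate.
r = 1 - 2/(kappa + 1) = 1 - 2*mu/(L + mu) = (L - mu)/(L + mu) = 7/75 = 0.0933


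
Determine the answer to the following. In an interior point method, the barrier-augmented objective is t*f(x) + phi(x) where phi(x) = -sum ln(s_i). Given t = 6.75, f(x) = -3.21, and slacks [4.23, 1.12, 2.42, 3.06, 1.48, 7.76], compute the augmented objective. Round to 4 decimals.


Step 1: Compute log-barrier.
ln values: [1.4422, 0.1133, 0.8838, 1.1184, 0.392, 2.049]
phi = -(1.4422 + 0.1133 + 0.8838 + 1.1184 + 0.392 + 2.049) = -5.9987
Step 2: Compute augmented objective.
t*f(x) = 6.75*-3.21 = -21.6675
Total = -21.6675 - 5.9987 = -27.6662


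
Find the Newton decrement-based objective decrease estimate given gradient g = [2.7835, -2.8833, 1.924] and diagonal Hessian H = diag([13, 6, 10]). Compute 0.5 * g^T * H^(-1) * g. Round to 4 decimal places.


Step 1: H is diagonal, so H^(-1) * g = [0.2141, -0.4806, 0.1924].
Step 2: g^T H^(-1) g = sum_i g_i^2 / H_ii
  = (2.7835)^2/13 + (-2.8833)^2/6 + (1.924)^2/10
  = 0.596 + 1.3856 + 0.3702 = 2.3517
Step 3: Objective decrease = 0.5 * g^T H^(-1) g = 1.1759


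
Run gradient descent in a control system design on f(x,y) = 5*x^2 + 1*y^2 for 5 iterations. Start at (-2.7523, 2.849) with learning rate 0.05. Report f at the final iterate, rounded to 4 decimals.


Gradient descent on f(x,y) = 5*x^2 + 1*y^2.
Starting point: (-2.7523, 2.849), alpha = 0.05
Step 1: grad_x = 2*5*-2.7523 = -27.523, grad_y = 2*1*2.849 = 5.698
  x_1 = -2.7523 - 0.05*-27.523 = -1.3762
  y_1 = 2.849 - 0.05*5.698 = 2.5641
Step 2: grad_x = 2*5*-1.3762 = -13.7615, grad_y = 2*1*2.5641 = 5.1282
  x_2 = -1.3762 - 0.05*-13.7615 = -0.6881
  y_2 = 2.5641 - 0.05*5.1282 = 2.3077
Step 3: grad_x = 2*5*-0.6881 = -6.8808, grad_y = 2*1*2.3077 = 4.6154
  x_3 = -0.6881 - 0.05*-6.8808 = -0.344
  y_3 = 2.3077 - 0.05*4.6154 = 2.0769
Step 4: grad_x = 2*5*-0.344 = -3.4404, grad_y = 2*1*2.0769 = 4.1538
  x_4 = -0.344 - 0.05*-3.4404 = -0.172
  y_4 = 2.0769 - 0.05*4.1538 = 1.8692
Step 5: grad_x = 2*5*-0.172 = -1.7202, grad_y = 2*1*1.8692 = 3.7385
  x_5 = -0.172 - 0.05*-1.7202 = -0.086
  y_5 = 1.8692 - 0.05*3.7385 = 1.6823
f(-0.086, 1.6823) = 5*(-0.086)^2 + 1*1.6823^2 = 2.8671


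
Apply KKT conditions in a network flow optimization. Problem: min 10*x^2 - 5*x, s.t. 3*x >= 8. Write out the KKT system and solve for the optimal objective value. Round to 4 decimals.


Step 1: Try lambda = 0 (constraint inactive).
x_unc = 5/(2*10) = 0.25
Check: 3*0.25 = 0.75 < 8 -- violated!
Step 2: Constraint must be active: 3*x = 8
x* = 8/3 = 2.6667 (rounded; the exact value 8/3 is used below)
lambda = (2*10*(8/3) - 5)/3 = 16.1111
Step 3: Compute optimal value.
f(x*) = 10*(8/3)^2 - 5*(8/3) = 57.7778


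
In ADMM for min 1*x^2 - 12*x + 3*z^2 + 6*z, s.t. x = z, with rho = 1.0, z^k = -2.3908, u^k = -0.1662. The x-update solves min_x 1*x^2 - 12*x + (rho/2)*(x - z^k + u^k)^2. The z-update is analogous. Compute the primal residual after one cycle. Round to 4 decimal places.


ADMM iteration with rho = 1.0, z^k = -2.3908, u^k = -0.1662
Step 1: x-update.
Minimize 1*x^2 - 12*x + (1.0/2)*(x + 2.3908 - 0.1662)^2
FOC: (2*1 + 1.0)*x = 12 + 1.0*(-2.3908 + 0.1662)
x^{k+1} = 3.2585
Step 2: z-update.
Minimize 3*z^2 + 6*z + (1.0/2)*(3.2585 - z - 0.1662)^2
FOC: (2*3 + 1.0)*z = -6 + 1.0*(3.2585 - 0.1662)
z^{k+1} = -0.4154
Step 3: u-update.
u^{k+1} = -0.1662 + 3.2585 + 0.4154 = 3.5077
Step 4: Primal residual = |3.2585 + 0.4154| = 3.6739


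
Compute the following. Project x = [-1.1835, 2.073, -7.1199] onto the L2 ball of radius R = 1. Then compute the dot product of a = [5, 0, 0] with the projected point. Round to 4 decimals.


Step 1: Compute ||x|| (intermediates to 6 decimals).
||x|| = sqrt((-1.1835)^2 + 2.073^2 + (-7.1199)^2) = 7.509393
Step 2: Project.
Since ||x|| > R, scale = R/||x|| = 1/7.509393 = 0.133167, proj(x) = scale * x
proj(x) = [-0.157603, 0.276055, -0.948136]
Step 3: Dot product.
a^T * proj(x) = 5*(-0.157603) + 0*0.276055 + 0*(-0.948136) = -0.788


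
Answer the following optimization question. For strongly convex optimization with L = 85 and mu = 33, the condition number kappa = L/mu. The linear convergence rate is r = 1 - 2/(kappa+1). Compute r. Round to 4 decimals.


Step 1: Compute the condition number.
kappa = L/mu = 85/33 = 2.5758
Step 2: Compute the convergence rate.
r = 1 - 2/(kappa + 1) = 1 - 2*mu/(L + mu) = (L - mu)/(L + mu) = 52/118 = 0.4407


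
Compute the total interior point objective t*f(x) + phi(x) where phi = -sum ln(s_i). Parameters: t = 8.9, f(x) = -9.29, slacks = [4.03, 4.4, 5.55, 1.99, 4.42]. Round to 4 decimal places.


Step 1: Compute log-barrier.
ln values: [1.3938, 1.4816, 1.7138, 0.6881, 1.4861]
phi = -(1.3938 + 1.4816 + 1.7138 + 0.6881 + 1.4861) = -6.7634
Step 2: Compute augmented objective.
t*f(x) = 8.9*-9.29 = -82.681
Total = -82.681 - 6.7634 = -89.4444


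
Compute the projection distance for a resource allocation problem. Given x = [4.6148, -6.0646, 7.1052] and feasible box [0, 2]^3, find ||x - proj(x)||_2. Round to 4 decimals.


Project each component onto [0, 2].
clip(4.6148) = 2.0, clip(-6.0646) = 0.0, clip(7.1052) = 2.0
Projection = [2.0, 0.0, 2.0]
Squared diffs: [6.8372, 36.7794, 26.0631]
Distance = sqrt(69.6797) = 8.3474


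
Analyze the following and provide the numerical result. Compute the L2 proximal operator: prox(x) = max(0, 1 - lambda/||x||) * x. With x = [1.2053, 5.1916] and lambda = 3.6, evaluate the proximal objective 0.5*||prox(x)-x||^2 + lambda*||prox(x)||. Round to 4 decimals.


Step 1: Compute ||x||.
||x|| = 5.3297
Step 2: Compute scaling factor.
scale = max(0, 1 - 3.6/5.3297) = 0.3245
Step 3: prox(x) = [0.3912, 1.6849]
||prox(x)|| = 1.7297
Step 4: Proximal objective.
0.5*||prox-x||^2 = 6.48
lambda*||prox|| = 6.2269
Total = 12.7068


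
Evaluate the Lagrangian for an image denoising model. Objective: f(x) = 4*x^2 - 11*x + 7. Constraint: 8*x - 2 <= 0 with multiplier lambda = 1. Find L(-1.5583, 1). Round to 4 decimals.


Step 1: Evaluate f(x).
f(-1.5583) = 4*(-1.5583)^2 - 11*(-1.5583) + 7 = 33.8545
Step 2: Evaluate g(x).
g(-1.5583) = 8*-1.5583 - 2 = -14.4664
Step 3: Compute Lagrangian.
L = 33.8545 + 1*-14.4664 = 19.3881


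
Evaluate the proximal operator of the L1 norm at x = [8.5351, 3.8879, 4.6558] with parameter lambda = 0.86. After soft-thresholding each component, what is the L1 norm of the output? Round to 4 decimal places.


Soft-thresholding with lambda = 0.86:
prox(8.5351) = sign(8.5351)*max(|8.5351| - 0.86, 0) = 7.6751
prox(3.8879) = sign(3.8879)*max(|3.8879| - 0.86, 0) = 3.0279
prox(4.6558) = sign(4.6558)*max(|4.6558| - 0.86, 0) = 3.7958
prox(x) = [7.6751, 3.0279, 3.7958]
||prox(x)||_1 = 7.6751 + 3.0279 + 3.7958 = 14.4988


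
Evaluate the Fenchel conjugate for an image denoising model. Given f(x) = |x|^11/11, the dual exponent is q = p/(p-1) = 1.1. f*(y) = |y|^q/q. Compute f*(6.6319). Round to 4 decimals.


The conjugate exponent q satisfies 1/p + 1/q = 1.
p = 11, so q = 11/(11 - 1) = 1.1
|y|^q = 6.6319^1.1 = 8.0131
f*(6.6319) = 8.0131 / 1.1 = 7.2847


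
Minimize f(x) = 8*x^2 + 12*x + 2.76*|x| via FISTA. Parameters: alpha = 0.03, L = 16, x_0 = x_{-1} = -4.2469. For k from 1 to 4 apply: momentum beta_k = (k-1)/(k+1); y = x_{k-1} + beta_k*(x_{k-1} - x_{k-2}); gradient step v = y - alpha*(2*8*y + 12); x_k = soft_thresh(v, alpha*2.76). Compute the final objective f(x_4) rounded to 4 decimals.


FISTA on f(x) = 8*x^2 + 12*x + 2.76*|x|
L = 16, alpha = 0.03
Iteration 1: beta = 0.0, y = -4.2469 + 0.0*(-4.2469 + 4.2469) = -4.2469
  grad(y) = -55.9504, v = y - alpha*grad = -2.5684
  prox(v) = soft_thresh(-2.5684, 0.0828) = -2.4856
Iteration 2: beta = 0.3333, y = -2.4856 + 0.3333*(-2.4856 + 4.2469) = -1.8985
  grad(y) = -18.3757, v = y - alpha*grad = -1.3472
  prox(v) = soft_thresh(-1.3472, 0.0828) = -1.2644
Iteration 3: beta = 0.5, y = -1.2644 + 0.5*(-1.2644 + 2.4856) = -0.6538
  grad(y) = 1.5388, v = y - alpha*grad = -0.7
  prox(v) = soft_thresh(-0.7, 0.0828) = -0.6172
Iteration 4: beta = 0.6, y = -0.6172 + 0.6*(-0.6172 + 1.2644) = -0.2289
  grad(y) = 8.3383, v = y - alpha*grad = -0.479
  prox(v) = soft_thresh(-0.479, 0.0828) = -0.3962
f(x_4) = 8*(-0.3962)^2 + 12*(-0.3962) + 2.76*|-0.3962| = -2.4051


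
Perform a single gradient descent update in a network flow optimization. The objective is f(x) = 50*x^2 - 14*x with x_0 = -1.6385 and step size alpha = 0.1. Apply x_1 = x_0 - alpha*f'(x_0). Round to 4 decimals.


We compute the gradient at x_0 and apply the update.
f'(x) = 100*x - 14
f'(-1.6385) = 100*-1.6385 - 14 = -177.85
x_1 = -1.6385 - 0.1*-177.85 = 16.1465


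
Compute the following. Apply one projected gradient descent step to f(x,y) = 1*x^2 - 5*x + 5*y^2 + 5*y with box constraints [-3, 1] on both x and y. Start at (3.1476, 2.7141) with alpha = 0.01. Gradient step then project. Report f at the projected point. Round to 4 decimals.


Step 1: Compute gradient at (3.1476, 2.7141).
grad_x = 2*1*3.1476 - 5 = 1.2952
grad_y = 2*5*2.7141 + 5 = 32.141
Step 2: Gradient step.
x_raw = 3.1476 - 0.01*1.2952 = 3.1346
y_raw = 2.7141 - 0.01*32.141 = 2.3927
Step 3: Project onto [-3, 1].
x_proj = clip(3.1346) = 1.0
y_proj = clip(2.3927) = 1.0
Step 4: Evaluate f.
f(1.0, 1.0) = 6.0


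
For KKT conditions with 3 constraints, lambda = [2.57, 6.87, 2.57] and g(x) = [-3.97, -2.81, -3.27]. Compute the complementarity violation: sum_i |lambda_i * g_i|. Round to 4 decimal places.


KKT complementary slackness check:
lambda_1 * g_1 = 2.57 * -3.97 = -10.2029
lambda_2 * g_2 = 6.87 * -2.81 = -19.3047
lambda_3 * g_3 = 2.57 * -3.27 = -8.4039
Total violation = 10.2029 + 19.3047 + 8.4039 = 37.9115


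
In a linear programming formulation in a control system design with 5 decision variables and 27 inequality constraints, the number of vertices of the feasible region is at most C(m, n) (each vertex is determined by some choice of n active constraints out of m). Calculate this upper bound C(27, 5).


Each vertex corresponds to some choice of n active constraints out of m, so the number of vertices is at most C(m, n) = m! / (n!(m-n)!).
m = 27, n = 5
Numerator: 27 * 26 * 25 * 24 * 23
Denominator: 5! = 120
C(27, 5) = 80730


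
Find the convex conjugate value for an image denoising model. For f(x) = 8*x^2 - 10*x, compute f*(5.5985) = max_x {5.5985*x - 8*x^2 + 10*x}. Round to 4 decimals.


f*(y) = sup_x {y*x - a*x^2 - b*x} = sup_x {(y-b)*x - a*x^2}
FOC: (y - b) - 2a*x = 0 => x* = (y - b)/(2a)
x* = (5.5985 + 10)/(2*8) = 0.9749
f*(5.5985) = (y-b)^2/(4a) = (5.5985 + 10)^2/(4*8)
= 243.3132/32 = 7.6035


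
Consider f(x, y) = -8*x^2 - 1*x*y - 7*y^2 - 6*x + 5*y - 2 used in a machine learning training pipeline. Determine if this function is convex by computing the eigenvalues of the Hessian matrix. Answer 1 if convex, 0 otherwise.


The Hessian of f(x,y) = -8*x^2 - 1*x*y - 7*y^2 - 6*x + 5*y - 2 is:
H = [[-16, -1], [-1, -14]]
Trace = -16 - 14 = -30
Determinant = -16*-14 - (-1)^2 = 223
Discriminant = (-30)^2 - 4*223 = 8.0
Eigenvalues: lambda_1 = -16.4142, lambda_2 = -13.5858
The function is not convex.

0


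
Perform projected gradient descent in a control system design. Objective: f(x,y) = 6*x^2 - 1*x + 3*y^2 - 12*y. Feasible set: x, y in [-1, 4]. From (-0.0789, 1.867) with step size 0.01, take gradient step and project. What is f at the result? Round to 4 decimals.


Step 1: Compute gradient at (-0.0789, 1.867).
grad_x = 2*6*-0.0789 - 1 = -1.9468
grad_y = 2*3*1.867 - 12 = -0.798
Step 2: Gradient step.
x_raw = -0.0789 - 0.01*-1.9468 = -0.0594
y_raw = 1.867 - 0.01*-0.798 = 1.875
Step 3: Project onto [-1, 4].
x_proj = clip(-0.0594) = -0.0594
y_proj = clip(1.875) = 1.875
Step 4: Evaluate f.
f(-0.0594, 1.875) = -11.8725


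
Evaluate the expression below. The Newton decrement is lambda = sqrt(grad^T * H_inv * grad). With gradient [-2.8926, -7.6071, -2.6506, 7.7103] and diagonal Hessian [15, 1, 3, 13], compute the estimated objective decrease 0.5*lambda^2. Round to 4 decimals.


Step 1: H is diagonal, so H^(-1) * g = [-0.1928, -7.6071, -0.8835, 0.5931].
Step 2: g^T H^(-1) g = sum_i g_i^2 / H_ii
  = (-2.8926)^2/15 + (-7.6071)^2/1 + (-2.6506)^2/3 + (7.7103)^2/13
  = 0.5578 + 57.868 + 2.3419 + 4.573 = 65.3407
Step 3: Objective decrease = 0.5 * g^T H^(-1) g = 32.6703


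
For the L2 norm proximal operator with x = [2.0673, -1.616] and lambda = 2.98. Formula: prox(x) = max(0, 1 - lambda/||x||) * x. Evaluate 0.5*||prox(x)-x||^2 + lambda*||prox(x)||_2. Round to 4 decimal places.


Step 1: Compute ||x||.
||x|| = 2.624
Step 2: Compute scaling factor.
scale = max(0, 1 - 2.98/2.624) = 0.0
Step 3: prox(x) = [0.0, -0.0]
||prox(x)|| = 0.0
Step 4: Proximal objective.
0.5*||prox-x||^2 = 3.4426
lambda*||prox|| = 0.0
Total = 3.4426


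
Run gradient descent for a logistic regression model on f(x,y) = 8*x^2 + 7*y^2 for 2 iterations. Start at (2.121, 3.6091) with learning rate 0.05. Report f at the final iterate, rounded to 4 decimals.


Gradient descent on f(x,y) = 8*x^2 + 7*y^2.
Starting point: (2.121, 3.6091), alpha = 0.05
Step 1: grad_x = 2*8*2.121 = 33.936, grad_y = 2*7*3.6091 = 50.5274
  x_1 = 2.121 - 0.05*33.936 = 0.4242
  y_1 = 3.6091 - 0.05*50.5274 = 1.0827
Step 2: grad_x = 2*8*0.4242 = 6.7872, grad_y = 2*7*1.0827 = 15.1582
  x_2 = 0.4242 - 0.05*6.7872 = 0.0848
  y_2 = 1.0827 - 0.05*15.1582 = 0.3248
f(0.0848, 0.3248) = 8*0.0848^2 + 7*0.3248^2 = 0.7961


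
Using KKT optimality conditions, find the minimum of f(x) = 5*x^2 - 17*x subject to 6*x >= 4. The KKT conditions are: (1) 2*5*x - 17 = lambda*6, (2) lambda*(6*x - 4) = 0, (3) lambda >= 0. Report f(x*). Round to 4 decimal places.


Step 1: Try lambda = 0 (constraint inactive).
Stationarity: 2*5*x - 17 = 0
x* = 17/(2*5) = 1.7
Check constraint: 6*1.7 = 10.2 >= 4 -- satisfied.
Step 2: Compute optimal value.
f(x*) = 5*1.7^2 - 17*1.7 = -14.45


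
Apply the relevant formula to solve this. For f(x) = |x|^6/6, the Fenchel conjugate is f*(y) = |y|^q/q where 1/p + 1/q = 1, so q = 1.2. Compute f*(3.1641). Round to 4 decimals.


The conjugate exponent q satisfies 1/p + 1/q = 1.
p = 6, so q = 6/(6 - 1) = 1.2
|y|^q = 3.1641^1.2 = 3.9838
f*(3.1641) = 3.9838 / 1.2 = 3.3199


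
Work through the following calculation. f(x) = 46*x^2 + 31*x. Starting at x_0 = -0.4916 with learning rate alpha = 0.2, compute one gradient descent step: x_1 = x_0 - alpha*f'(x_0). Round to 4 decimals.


We compute the gradient at x_0 and apply the update.
f'(x) = 92*x + 31
f'(-0.4916) = 92*-0.4916 + 31 = -14.2272
x_1 = -0.4916 - 0.2*-14.2272 = 2.3538


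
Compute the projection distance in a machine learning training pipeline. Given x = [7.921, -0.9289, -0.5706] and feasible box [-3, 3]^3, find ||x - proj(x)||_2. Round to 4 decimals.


Project each component onto [-3, 3].
clip(7.921) = 3.0, clip(-0.9289) = -0.9289, clip(-0.5706) = -0.5706
Projection = [3.0, -0.9289, -0.5706]
Squared diffs: [24.2162, 0.0, 0.0]
Distance = sqrt(24.2162) = 4.921


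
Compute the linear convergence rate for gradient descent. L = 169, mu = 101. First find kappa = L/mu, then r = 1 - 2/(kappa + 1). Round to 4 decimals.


Step 1: Compute the condition number.
kappa = L/mu = 169/101 = 1.6733
Step 2: Compute the convergence rate.
r = 1 - 2/(kappa + 1) = 1 - 2*mu/(L + mu) = (L - mu)/(L + mu) = 68/270 = 0.2519


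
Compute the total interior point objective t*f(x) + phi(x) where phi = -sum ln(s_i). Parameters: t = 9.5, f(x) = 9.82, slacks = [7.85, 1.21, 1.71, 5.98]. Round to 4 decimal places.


Step 1: Compute log-barrier.
ln values: [2.0605, 0.1906, 0.5365, 1.7884]
phi = -(2.0605 + 0.1906 + 0.5365 + 1.7884) = -4.576
Step 2: Compute augmented objective.
t*f(x) = 9.5*9.82 = 93.29
Total = 93.29 - 4.576 = 88.714


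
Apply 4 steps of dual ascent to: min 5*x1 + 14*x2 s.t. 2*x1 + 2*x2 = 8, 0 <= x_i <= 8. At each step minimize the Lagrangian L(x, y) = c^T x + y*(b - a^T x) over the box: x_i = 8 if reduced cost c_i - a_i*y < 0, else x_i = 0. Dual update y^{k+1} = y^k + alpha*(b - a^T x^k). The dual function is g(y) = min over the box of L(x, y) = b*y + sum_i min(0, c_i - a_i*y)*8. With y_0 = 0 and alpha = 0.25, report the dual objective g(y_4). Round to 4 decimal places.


Dual ascent for LP: min 5*x1 + 14*x2, 2*x1 + 2*x2 = 8, 0 <= x_i <= 8
Step 1: y^k = 0.0, reduced costs: (5.0, 14.0)
  x^k = (0.0, 0.0), subgradient = b - a^T x = 8.0
  y^{k+1} = 0.0 + 0.25*8.0 = 2.0
Step 2: y^k = 2.0, reduced costs: (1.0, 10.0)
  x^k = (0.0, 0.0), subgradient = b - a^T x = 8.0
  y^{k+1} = 2.0 + 0.25*8.0 = 4.0
Step 3: y^k = 4.0, reduced costs: (-3.0, 6.0)
  x^k = (8.0, 0.0), subgradient = b - a^T x = -8.0
  y^{k+1} = 4.0 + 0.25*-8.0 = 2.0
Step 4: y^k = 2.0, reduced costs: (1.0, 10.0)
  x^k = (0.0, 0.0), subgradient = b - a^T x = 8.0
  y^{k+1} = 2.0 + 0.25*8.0 = 4.0
Dual objective at y_4 = 4.0: reduced costs (-3.0, 6.0), box minimizer x = (8.0, 0.0)
g(y_4) = b*y + (c1 - a1*y)*x1 + (c2 - a2*y)*x2 = 8*4.0 + (-3.0)*8.0 + 6.0*0.0 = 32.0 - 24.0 + 0.0 = 8.0


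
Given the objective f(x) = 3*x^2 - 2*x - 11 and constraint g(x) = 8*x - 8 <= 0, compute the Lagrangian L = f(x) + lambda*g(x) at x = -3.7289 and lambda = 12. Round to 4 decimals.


Step 1: Evaluate f(x).
f(-3.7289) = 3*(-3.7289)^2 - 2*(-3.7289) - 11 = 38.1719
Step 2: Evaluate g(x).
g(-3.7289) = 8*-3.7289 - 8 = -37.8312
Step 3: Compute Lagrangian.
L = 38.1719 + 12*-37.8312 = -415.8025


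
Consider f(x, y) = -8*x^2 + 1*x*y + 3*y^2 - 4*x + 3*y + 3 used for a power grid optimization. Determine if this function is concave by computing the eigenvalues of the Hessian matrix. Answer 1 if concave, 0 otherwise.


The Hessian of f(x,y) = -8*x^2 + 1*x*y + 3*y^2 - 4*x + 3*y + 3 is:
H = [[-16, 1], [1, 6]]
Trace = -16 + 6 = -10
Determinant = -16*6 - (1)^2 = -97
Discriminant = (-10)^2 - 4*-97 = 488.0
Eigenvalues: lambda_1 = -16.0454, lambda_2 = 6.0454
The function is not concave.

0


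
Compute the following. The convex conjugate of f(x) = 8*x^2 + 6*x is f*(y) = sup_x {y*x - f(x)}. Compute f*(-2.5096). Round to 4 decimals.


f*(y) = sup_x {y*x - a*x^2 - b*x} = sup_x {(y-b)*x - a*x^2}
FOC: (y - b) - 2a*x = 0 => x* = (y - b)/(2a)
x* = (-2.5096 - 6)/(2*8) = -0.5319
f*(-2.5096) = (y-b)^2/(4a) = (-2.5096 - 6)^2/(4*8)
= 72.4133/32 = 2.2629


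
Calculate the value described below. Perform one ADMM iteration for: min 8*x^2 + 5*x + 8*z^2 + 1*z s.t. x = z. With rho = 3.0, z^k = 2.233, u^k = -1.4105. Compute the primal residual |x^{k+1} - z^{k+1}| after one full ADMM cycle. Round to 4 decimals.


ADMM iteration with rho = 3.0, z^k = 2.233, u^k = -1.4105
Step 1: x-update.
Minimize 8*x^2 + 5*x + (3.0/2)*(x - 2.233 - 1.4105)^2
FOC: (2*8 + 3.0)*x = -5 + 3.0*(2.233 + 1.4105)
x^{k+1} = 0.3121
Step 2: z-update.
Minimize 8*z^2 + 1*z + (3.0/2)*(0.3121 - z - 1.4105)^2
FOC: (2*8 + 3.0)*z = -1 + 3.0*(0.3121 - 1.4105)
z^{k+1} = -0.2261
Step 3: u-update.
u^{k+1} = -1.4105 + 0.3121 + 0.2261 = -0.8723
Step 4: Primal residual = |0.3121 + 0.2261| = 0.5382


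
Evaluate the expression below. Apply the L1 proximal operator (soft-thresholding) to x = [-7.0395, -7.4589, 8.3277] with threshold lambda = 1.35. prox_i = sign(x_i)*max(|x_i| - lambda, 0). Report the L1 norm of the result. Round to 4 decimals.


Soft-thresholding with lambda = 1.35:
prox(-7.0395) = sign(-7.0395)*max(|-7.0395| - 1.35, 0) = -5.6895
prox(-7.4589) = sign(-7.4589)*max(|-7.4589| - 1.35, 0) = -6.1089
prox(8.3277) = sign(8.3277)*max(|8.3277| - 1.35, 0) = 6.9777
prox(x) = [-5.6895, -6.1089, 6.9777]
||prox(x)||_1 = 5.6895 + 6.1089 + 6.9777 = 18.7761


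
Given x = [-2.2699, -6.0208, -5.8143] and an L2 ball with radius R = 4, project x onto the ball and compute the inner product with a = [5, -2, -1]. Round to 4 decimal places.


Step 1: Compute ||x|| (intermediates to 6 decimals).
||x|| = sqrt((-2.2699)^2 + (-6.0208)^2 + (-5.8143)^2) = 8.672287
Step 2: Project.
Since ||x|| > R, scale = R/||x|| = 4/8.672287 = 0.461239, proj(x) = scale * x
proj(x) = [-1.046966, -2.777028, -2.681782]
Step 3: Dot product.
a^T * proj(x) = 5*(-1.046966) - 2*(-2.777028) - 1*(-2.681782) = 3.001


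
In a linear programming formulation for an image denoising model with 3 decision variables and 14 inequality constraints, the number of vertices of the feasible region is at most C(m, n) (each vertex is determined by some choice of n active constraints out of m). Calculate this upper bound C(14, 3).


Each vertex corresponds to some choice of n active constraints out of m, so the number of vertices is at most C(m, n) = m! / (n!(m-n)!).
m = 14, n = 3
Numerator: 14 * 13 * 12
Denominator: 3! = 6
C(14, 3) = 364


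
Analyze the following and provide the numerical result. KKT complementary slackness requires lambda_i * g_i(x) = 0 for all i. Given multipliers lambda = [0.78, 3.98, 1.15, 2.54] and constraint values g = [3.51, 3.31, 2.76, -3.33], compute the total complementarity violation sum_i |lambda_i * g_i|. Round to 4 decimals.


KKT complementary slackness check:
lambda_1 * g_1 = 0.78 * 3.51 = 2.7378
lambda_2 * g_2 = 3.98 * 3.31 = 13.1738
lambda_3 * g_3 = 1.15 * 2.76 = 3.174
lambda_4 * g_4 = 2.54 * -3.33 = -8.4582
Total violation = 2.7378 + 13.1738 + 3.174 + 8.4582 = 27.5438


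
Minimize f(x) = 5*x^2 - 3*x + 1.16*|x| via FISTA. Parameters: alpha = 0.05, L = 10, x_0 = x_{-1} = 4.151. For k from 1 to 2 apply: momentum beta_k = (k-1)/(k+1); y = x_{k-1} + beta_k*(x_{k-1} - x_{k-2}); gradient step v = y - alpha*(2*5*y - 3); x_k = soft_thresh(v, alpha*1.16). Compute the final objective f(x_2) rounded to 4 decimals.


FISTA on f(x) = 5*x^2 - 3*x + 1.16*|x|
L = 10, alpha = 0.05
Iteration 1: beta = 0.0, y = 4.151 + 0.0*(4.151 - 4.151) = 4.151
  grad(y) = 38.51, v = y - alpha*grad = 2.2255
  prox(v) = soft_thresh(2.2255, 0.058) = 2.1675
Iteration 2: beta = 0.3333, y = 2.1675 + 0.3333*(2.1675 - 4.151) = 1.5063
  grad(y) = 12.0633, v = y - alpha*grad = 0.9032
  prox(v) = soft_thresh(0.9032, 0.058) = 0.8452
f(x_2) = 5*0.8452^2 - 3*0.8452 + 1.16*|0.8452| = 2.0164


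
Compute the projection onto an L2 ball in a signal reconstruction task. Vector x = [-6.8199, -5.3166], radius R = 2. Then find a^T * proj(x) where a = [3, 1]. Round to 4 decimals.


Step 1: Compute ||x|| (intermediates to 6 decimals).
||x|| = sqrt((-6.8199)^2 + (-5.3166)^2) = 8.647385
Step 2: Project.
Since ||x|| > R, scale = R/||x|| = 2/8.647385 = 0.231284, proj(x) = scale * x
proj(x) = [-1.577334, -1.229645]
Step 3: Dot product.
a^T * proj(x) = 3*(-1.577334) + 1*(-1.229645) = -5.9616


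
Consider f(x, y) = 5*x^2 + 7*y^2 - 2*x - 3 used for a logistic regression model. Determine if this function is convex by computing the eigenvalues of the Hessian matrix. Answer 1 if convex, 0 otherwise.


The Hessian of f(x,y) = 5*x^2 + 7*y^2 - 2*x - 3 is:
H = [[10, 0], [0, 14]]
Trace = 10 + 14 = 24
Determinant = 10*14 - (0)^2 = 140
Discriminant = (24)^2 - 4*140 = 16.0
Eigenvalues: lambda_1 = 10.0, lambda_2 = 14.0
The function is convex.

1


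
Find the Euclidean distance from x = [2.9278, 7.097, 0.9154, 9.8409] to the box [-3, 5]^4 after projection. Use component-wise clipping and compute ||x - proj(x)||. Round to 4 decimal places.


Project each component onto [-3, 5].
clip(2.9278) = 2.9278, clip(7.097) = 5.0, clip(0.9154) = 0.9154, clip(9.8409) = 5.0
Projection = [2.9278, 5.0, 0.9154, 5.0]
Squared diffs: [0.0, 4.3974, 0.0, 23.4343]
Distance = sqrt(27.8317) = 5.2756


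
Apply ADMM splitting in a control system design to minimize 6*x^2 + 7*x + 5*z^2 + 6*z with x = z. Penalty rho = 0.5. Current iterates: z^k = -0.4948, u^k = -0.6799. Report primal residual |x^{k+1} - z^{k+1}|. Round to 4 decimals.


ADMM iteration with rho = 0.5, z^k = -0.4948, u^k = -0.6799
Step 1: x-update.
Minimize 6*x^2 + 7*x + (0.5/2)*(x + 0.4948 - 0.6799)^2
FOC: (2*6 + 0.5)*x = -7 + 0.5*(-0.4948 + 0.6799)
x^{k+1} = -0.5526
Step 2: z-update.
Minimize 5*z^2 + 6*z + (0.5/2)*(-0.5526 - z - 0.6799)^2
FOC: (2*5 + 0.5)*z = -6 + 0.5*(-0.5526 - 0.6799)
z^{k+1} = -0.6301
Step 3: u-update.
u^{k+1} = -0.6799 - 0.5526 + 0.6301 = -0.6024
Step 4: Primal residual = |-0.5526 + 0.6301| = 0.0775


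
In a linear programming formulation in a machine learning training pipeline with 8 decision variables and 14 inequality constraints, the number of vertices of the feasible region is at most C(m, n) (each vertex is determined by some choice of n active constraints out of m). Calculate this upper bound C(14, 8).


Each vertex corresponds to some choice of n active constraints out of m, so the number of vertices is at most C(m, n) = m! / (n!(m-n)!).
m = 14, n = 8
Numerator: 14 * 13 * 12 * 11 * 10 * 9 * 8 * 7
Denominator: 8! = 40320
C(14, 8) = 3003


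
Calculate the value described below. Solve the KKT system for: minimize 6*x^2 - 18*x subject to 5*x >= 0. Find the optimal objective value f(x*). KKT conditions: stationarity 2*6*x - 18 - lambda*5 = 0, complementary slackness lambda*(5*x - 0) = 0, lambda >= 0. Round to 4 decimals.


Step 1: Try lambda = 0 (constraint inactive).
Stationarity: 2*6*x - 18 = 0
x* = 18/(2*6) = 1.5
Check constraint: 5*1.5 = 7.5 >= 0 -- satisfied.
Step 2: Compute optimal value.
f(x*) = 6*1.5^2 - 18*1.5 = -13.5


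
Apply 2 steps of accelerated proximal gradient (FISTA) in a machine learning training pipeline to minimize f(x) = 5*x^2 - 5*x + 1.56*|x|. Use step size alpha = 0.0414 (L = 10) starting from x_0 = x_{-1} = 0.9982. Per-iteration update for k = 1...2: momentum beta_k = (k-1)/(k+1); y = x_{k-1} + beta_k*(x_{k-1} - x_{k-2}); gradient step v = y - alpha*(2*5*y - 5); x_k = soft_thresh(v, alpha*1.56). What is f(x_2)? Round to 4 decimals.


FISTA on f(x) = 5*x^2 - 5*x + 1.56*|x|
L = 10, alpha = 0.0414
Iteration 1: beta = 0.0, y = 0.9982 + 0.0*(0.9982 - 0.9982) = 0.9982
  grad(y) = 4.982, v = y - alpha*grad = 0.7919
  prox(v) = soft_thresh(0.7919, 0.0646) = 0.7274
Iteration 2: beta = 0.3333, y = 0.7274 + 0.3333*(0.7274 - 0.9982) = 0.6371
  grad(y) = 1.3708, v = y - alpha*grad = 0.5803
  prox(v) = soft_thresh(0.5803, 0.0646) = 0.5157
f(x_2) = 5*0.5157^2 - 5*0.5157 + 1.56*|0.5157| = -0.4442


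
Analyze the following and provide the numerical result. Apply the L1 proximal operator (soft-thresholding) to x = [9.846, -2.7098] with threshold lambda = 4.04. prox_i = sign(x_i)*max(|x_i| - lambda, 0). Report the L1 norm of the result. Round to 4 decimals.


Soft-thresholding with lambda = 4.04:
prox(9.846) = sign(9.846)*max(|9.846| - 4.04, 0) = 5.806
prox(-2.7098) = sign(-2.7098)*max(|-2.7098| - 4.04, 0) = 0.0
prox(x) = [5.806, 0.0]
||prox(x)||_1 = 5.806 + 0.0 = 5.806


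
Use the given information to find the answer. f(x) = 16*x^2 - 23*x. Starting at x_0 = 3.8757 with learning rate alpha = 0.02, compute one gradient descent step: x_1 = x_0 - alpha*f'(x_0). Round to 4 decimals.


We compute the gradient at x_0 and apply the update.
f'(x) = 32*x - 23
f'(3.8757) = 32*3.8757 - 23 = 101.0224
x_1 = 3.8757 - 0.02*101.0224 = 1.8553


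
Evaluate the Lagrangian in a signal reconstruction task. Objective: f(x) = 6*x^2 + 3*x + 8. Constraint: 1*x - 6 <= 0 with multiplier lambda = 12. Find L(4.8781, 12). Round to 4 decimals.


Step 1: Evaluate f(x).
f(4.8781) = 6*4.8781^2 + 3*4.8781 + 8 = 165.4095
Step 2: Evaluate g(x).
g(4.8781) = 1*4.8781 - 6 = -1.1219
Step 3: Compute Lagrangian.
L = 165.4095 + 12*-1.1219 = 151.9467


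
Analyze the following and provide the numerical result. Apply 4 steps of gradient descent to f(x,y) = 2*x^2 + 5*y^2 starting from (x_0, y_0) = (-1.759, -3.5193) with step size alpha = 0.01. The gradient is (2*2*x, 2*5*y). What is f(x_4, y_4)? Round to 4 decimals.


Gradient descent on f(x,y) = 2*x^2 + 5*y^2.
Starting point: (-1.759, -3.5193), alpha = 0.01
Step 1: grad_x = 2*2*-1.759 = -7.036, grad_y = 2*5*-3.5193 = -35.193
  x_1 = -1.759 - 0.01*-7.036 = -1.6886
  y_1 = -3.5193 - 0.01*-35.193 = -3.1674
Step 2: grad_x = 2*2*-1.6886 = -6.7546, grad_y = 2*5*-3.1674 = -31.6737
  x_2 = -1.6886 - 0.01*-6.7546 = -1.6211
  y_2 = -3.1674 - 0.01*-31.6737 = -2.8506
Step 3: grad_x = 2*2*-1.6211 = -6.4844, grad_y = 2*5*-2.8506 = -28.5063
  x_3 = -1.6211 - 0.01*-6.4844 = -1.5563
  y_3 = -2.8506 - 0.01*-28.5063 = -2.5656
Step 4: grad_x = 2*2*-1.5563 = -6.225, grad_y = 2*5*-2.5656 = -25.6557
  x_4 = -1.5563 - 0.01*-6.225 = -1.494
  y_4 = -2.5656 - 0.01*-25.6557 = -2.309
f(-1.494, -2.309) = 2*(-1.494)^2 + 5*(-2.309)^2 = 31.1218


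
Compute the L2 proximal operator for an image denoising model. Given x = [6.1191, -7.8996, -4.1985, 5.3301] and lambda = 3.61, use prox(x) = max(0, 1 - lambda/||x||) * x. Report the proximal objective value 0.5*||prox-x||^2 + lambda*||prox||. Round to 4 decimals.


Step 1: Compute ||x||.
||x|| = 12.0783
Step 2: Compute scaling factor.
scale = max(0, 1 - 3.61/12.0783) = 0.7011
Step 3: prox(x) = [4.2902, -5.5385, -2.9436, 3.737]
||prox(x)|| = 8.4683
Step 4: Proximal objective.
0.5*||prox-x||^2 = 6.5161
lambda*||prox|| = 30.5706
Total = 37.0865


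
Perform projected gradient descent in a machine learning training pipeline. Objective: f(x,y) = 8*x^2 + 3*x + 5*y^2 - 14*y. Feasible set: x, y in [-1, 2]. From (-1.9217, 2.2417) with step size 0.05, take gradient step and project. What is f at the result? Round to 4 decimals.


Step 1: Compute gradient at (-1.9217, 2.2417).
grad_x = 2*8*-1.9217 + 3 = -27.7472
grad_y = 2*5*2.2417 - 14 = 8.417
Step 2: Gradient step.
x_raw = -1.9217 - 0.05*-27.7472 = -0.5343
y_raw = 2.2417 - 0.05*8.417 = 1.8209
Step 3: Project onto [-1, 2].
x_proj = clip(-0.5343) = -0.5343
y_proj = clip(1.8209) = 1.8209
Step 4: Evaluate f.
f(-0.5343, 1.8209) = -8.2333


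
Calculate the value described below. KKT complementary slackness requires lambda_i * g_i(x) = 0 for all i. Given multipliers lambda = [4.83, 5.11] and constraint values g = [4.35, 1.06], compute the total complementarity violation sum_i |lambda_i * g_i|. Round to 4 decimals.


KKT complementary slackness check:
lambda_1 * g_1 = 4.83 * 4.35 = 21.0105
lambda_2 * g_2 = 5.11 * 1.06 = 5.4166
Total violation = 21.0105 + 5.4166 = 26.4271
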